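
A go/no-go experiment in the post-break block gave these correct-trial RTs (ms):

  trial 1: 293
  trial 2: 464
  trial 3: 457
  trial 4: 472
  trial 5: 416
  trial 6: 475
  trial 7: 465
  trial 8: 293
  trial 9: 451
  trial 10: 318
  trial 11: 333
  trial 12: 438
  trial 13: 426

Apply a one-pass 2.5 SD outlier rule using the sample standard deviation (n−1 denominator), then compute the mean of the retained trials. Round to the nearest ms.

n = 13, ΣRT = 5301, M = 407.769
Σ(x−M)² = 60682.31; s = √(60682.31/12) = 71.112
Cutoffs: 407.769 ± 2.5·71.112 → [230.0, 585.5]
No RTs fall outside the cutoffs; all 13 retained. Mean = 5301/13 = 407.769

408 ms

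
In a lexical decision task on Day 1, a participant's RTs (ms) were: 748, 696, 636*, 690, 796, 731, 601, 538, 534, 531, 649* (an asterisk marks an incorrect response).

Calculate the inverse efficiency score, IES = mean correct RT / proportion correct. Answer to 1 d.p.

796.5 ms

Correct trials (n=9): 748, 696, 690, 796, 731, 601, 538, 534, 531
Mean correct RT = 5865/9 = 651.6667 ms
Proportion correct = 9/11
IES = 651.6667 / (9/11) = 796.481 ms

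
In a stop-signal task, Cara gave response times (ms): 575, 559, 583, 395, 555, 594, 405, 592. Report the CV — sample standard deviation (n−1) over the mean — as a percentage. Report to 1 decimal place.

15.6%

n = 8, Σ = 4258, M = 532.2500
Σ(x−M)² = 48049.500; s = √(48049.500/7) = 82.8506
CV = 82.8506 / 532.2500 = 0.15566 = 15.566%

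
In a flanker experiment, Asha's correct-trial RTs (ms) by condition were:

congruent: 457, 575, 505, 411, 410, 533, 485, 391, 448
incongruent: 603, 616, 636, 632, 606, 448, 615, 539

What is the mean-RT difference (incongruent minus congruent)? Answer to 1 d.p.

118.5 ms

M(congruent) = 4215/9 = 468.333
M(incongruent) = 4695/8 = 586.875
Difference = 586.875 − 468.333 = 118.542 ms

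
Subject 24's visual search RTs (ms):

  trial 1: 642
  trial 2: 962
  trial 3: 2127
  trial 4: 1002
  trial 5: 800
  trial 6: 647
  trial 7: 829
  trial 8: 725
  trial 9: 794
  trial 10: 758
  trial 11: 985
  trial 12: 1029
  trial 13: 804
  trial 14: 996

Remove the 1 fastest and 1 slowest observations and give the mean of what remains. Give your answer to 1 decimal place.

860.9 ms

Sorted: 642, 647, 725, 758, 794, 800, 804, 829, 962, 985, 996, 1002, 1029, 2127
Drop lowest 1 (642) and highest 1 (2127)
Remaining (n=12): Σ = 10331, mean = 10331/12 = 860.917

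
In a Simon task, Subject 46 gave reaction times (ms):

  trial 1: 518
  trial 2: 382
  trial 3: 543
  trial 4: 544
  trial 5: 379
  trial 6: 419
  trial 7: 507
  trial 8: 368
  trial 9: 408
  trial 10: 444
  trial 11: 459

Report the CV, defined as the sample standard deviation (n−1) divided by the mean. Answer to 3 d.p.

n = 11, Σ = 4971, M = 451.9091
Σ(x−M)² = 44548.909; s = √(44548.909/10) = 66.7450
CV = 66.7450 / 451.9091 = 0.14770

0.148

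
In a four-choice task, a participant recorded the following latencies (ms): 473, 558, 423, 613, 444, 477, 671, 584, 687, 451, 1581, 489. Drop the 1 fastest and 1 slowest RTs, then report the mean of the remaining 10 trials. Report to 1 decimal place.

544.7 ms

Sorted: 423, 444, 451, 473, 477, 489, 558, 584, 613, 671, 687, 1581
Drop lowest 1 (423) and highest 1 (1581)
Remaining (n=10): Σ = 5447, mean = 5447/10 = 544.700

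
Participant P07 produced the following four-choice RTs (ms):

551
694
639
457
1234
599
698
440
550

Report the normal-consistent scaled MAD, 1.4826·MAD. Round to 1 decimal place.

Sorted: 440, 457, 550, 551, 599, 639, 694, 698, 1234 → median = 599
|x − 599| sorted: 0, 40, 48, 49, 95, 99, 142, 159, 635 → MAD = 95
Robust SD ≈ 1.4826 × 95 = 140.847

140.8 ms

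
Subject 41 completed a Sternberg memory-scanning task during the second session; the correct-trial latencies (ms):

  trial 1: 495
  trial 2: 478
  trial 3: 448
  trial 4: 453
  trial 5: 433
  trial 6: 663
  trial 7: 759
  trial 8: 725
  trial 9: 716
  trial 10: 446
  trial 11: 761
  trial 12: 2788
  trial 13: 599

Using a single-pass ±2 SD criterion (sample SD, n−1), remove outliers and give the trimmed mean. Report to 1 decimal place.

581.3 ms

n = 13, ΣRT = 9764, M = 751.077
Σ(x−M)² = 4697108.92; s = √(4697108.92/12) = 625.640
Cutoffs: 751.077 ± 2·625.640 → [-500.2, 2002.4]
Outside: 2788 → excluded.
Retained (n=12): Σ = 6976, mean = 6976/12 = 581.333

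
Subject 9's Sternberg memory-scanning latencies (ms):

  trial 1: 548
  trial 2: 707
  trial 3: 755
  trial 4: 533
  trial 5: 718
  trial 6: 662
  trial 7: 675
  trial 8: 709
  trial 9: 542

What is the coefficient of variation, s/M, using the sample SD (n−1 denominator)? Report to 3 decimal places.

0.132

n = 9, Σ = 5849, M = 649.8889
Σ(x−M)² = 58904.889; s = √(58904.889/8) = 85.8086
CV = 85.8086 / 649.8889 = 0.13204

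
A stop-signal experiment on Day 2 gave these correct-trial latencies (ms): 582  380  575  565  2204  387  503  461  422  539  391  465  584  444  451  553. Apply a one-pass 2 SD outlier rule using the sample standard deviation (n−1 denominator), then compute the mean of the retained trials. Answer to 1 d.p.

n = 16, ΣRT = 9506, M = 594.125
Σ(x−M)² = 2843249.75; s = √(2843249.75/15) = 435.373
Cutoffs: 594.125 ± 2·435.373 → [-276.6, 1464.9]
Outside: 2204 → excluded.
Retained (n=15): Σ = 7302, mean = 7302/15 = 486.800

486.8 ms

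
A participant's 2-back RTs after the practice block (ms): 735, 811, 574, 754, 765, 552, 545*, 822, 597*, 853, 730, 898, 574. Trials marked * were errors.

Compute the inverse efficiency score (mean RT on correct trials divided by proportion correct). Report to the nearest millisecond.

867 ms

Correct trials (n=11): 735, 811, 574, 754, 765, 552, 822, 853, 730, 898, 574
Mean correct RT = 8068/11 = 733.4545 ms
Proportion correct = 11/13
IES = 733.4545 / (11/13) = 866.810 ms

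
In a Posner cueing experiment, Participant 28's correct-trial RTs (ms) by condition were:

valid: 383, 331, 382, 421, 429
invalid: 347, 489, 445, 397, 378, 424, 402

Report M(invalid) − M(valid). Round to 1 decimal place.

M(valid) = 1946/5 = 389.200
M(invalid) = 2882/7 = 411.714
Difference = 411.714 − 389.200 = 22.514 ms

22.5 ms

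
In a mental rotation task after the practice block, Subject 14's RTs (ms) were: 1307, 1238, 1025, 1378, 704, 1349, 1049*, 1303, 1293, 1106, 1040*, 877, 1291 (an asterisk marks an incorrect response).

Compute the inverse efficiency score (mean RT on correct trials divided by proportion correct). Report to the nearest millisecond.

Correct trials (n=11): 1307, 1238, 1025, 1378, 704, 1349, 1303, 1293, 1106, 877, 1291
Mean correct RT = 12871/11 = 1170.0909 ms
Proportion correct = 11/13
IES = 1170.0909 / (11/13) = 1382.835 ms

1383 ms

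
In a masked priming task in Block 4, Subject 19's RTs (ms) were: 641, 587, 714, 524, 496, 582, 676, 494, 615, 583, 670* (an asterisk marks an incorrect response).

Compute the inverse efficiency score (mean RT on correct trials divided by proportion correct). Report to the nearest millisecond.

650 ms

Correct trials (n=10): 641, 587, 714, 524, 496, 582, 676, 494, 615, 583
Mean correct RT = 5912/10 = 591.2000 ms
Proportion correct = 10/11
IES = 591.2000 / (10/11) = 650.320 ms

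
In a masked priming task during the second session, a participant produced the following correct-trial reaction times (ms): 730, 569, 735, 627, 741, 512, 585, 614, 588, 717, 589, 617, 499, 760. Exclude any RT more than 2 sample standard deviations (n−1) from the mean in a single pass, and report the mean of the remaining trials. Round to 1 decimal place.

n = 14, ΣRT = 8883, M = 634.500
Σ(x−M)² = 98241.50; s = √(98241.50/13) = 86.931
Cutoffs: 634.500 ± 2·86.931 → [460.6, 808.4]
No RTs fall outside the cutoffs; all 14 retained. Mean = 8883/14 = 634.500

634.5 ms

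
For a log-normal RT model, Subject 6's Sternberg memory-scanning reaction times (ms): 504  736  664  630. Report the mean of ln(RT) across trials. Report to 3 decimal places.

ln(RT): 6.2226, 6.6012, 6.4983, 6.4457
Σ ln(RT) = 25.7678
Mean = 25.7678/4 = 6.44195

6.442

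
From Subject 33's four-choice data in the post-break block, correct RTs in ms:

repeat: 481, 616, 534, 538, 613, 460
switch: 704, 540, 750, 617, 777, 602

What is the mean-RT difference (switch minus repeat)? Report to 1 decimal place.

124.7 ms

M(repeat) = 3242/6 = 540.333
M(switch) = 3990/6 = 665.000
Difference = 665.000 − 540.333 = 124.667 ms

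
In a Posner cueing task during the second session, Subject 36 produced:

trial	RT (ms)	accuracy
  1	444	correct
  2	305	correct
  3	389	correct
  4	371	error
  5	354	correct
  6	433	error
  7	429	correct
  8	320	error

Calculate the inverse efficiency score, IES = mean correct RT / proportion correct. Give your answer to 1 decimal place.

614.7 ms

Correct trials (n=5): 444, 305, 389, 354, 429
Mean correct RT = 1921/5 = 384.2000 ms
Proportion correct = 5/8
IES = 384.2000 / (5/8) = 614.720 ms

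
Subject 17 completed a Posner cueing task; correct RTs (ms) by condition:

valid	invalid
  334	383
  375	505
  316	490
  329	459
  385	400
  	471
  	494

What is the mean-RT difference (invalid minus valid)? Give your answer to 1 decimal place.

109.6 ms

M(valid) = 1739/5 = 347.800
M(invalid) = 3202/7 = 457.429
Difference = 457.429 − 347.800 = 109.629 ms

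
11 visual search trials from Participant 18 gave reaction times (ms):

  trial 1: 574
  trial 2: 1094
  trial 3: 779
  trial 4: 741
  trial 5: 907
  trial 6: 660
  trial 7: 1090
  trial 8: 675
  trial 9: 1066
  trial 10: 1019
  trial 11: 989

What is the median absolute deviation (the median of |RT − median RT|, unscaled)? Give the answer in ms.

166 ms

Sorted: 574, 660, 675, 741, 779, 907, 989, 1019, 1066, 1090, 1094 → median = 907
|x − 907|: 333, 187, 128, 166, 0, 247, 183, 232, 159, 112, 82
Sorted deviations: 0, 82, 112, 128, 159, 166, 183, 187, 232, 247, 333 → MAD = 166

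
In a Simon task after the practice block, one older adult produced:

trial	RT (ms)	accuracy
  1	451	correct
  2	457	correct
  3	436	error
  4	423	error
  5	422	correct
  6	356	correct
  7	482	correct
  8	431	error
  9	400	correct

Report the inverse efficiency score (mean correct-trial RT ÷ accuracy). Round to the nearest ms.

642 ms

Correct trials (n=6): 451, 457, 422, 356, 482, 400
Mean correct RT = 2568/6 = 428.0000 ms
Proportion correct = 6/9
IES = 428.0000 / (6/9) = 642.000 ms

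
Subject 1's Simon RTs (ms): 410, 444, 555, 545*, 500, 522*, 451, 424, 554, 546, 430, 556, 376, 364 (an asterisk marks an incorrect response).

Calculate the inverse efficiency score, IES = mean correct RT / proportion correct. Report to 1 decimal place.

545.4 ms

Correct trials (n=12): 410, 444, 555, 500, 451, 424, 554, 546, 430, 556, 376, 364
Mean correct RT = 5610/12 = 467.5000 ms
Proportion correct = 12/14
IES = 467.5000 / (12/14) = 545.417 ms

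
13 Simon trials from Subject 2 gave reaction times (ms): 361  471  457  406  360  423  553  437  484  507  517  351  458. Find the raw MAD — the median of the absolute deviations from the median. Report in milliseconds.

50 ms

Sorted: 351, 360, 361, 406, 423, 437, 457, 458, 471, 484, 507, 517, 553 → median = 457
|x − 457|: 96, 14, 0, 51, 97, 34, 96, 20, 27, 50, 60, 106, 1
Sorted deviations: 0, 1, 14, 20, 27, 34, 50, 51, 60, 96, 96, 97, 106 → MAD = 50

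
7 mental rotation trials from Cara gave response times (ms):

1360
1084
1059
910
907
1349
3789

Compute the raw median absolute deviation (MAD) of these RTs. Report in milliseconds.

Sorted: 907, 910, 1059, 1084, 1349, 1360, 3789 → median = 1084
|x − 1084|: 276, 0, 25, 174, 177, 265, 2705
Sorted deviations: 0, 25, 174, 177, 265, 276, 2705 → MAD = 177

177 ms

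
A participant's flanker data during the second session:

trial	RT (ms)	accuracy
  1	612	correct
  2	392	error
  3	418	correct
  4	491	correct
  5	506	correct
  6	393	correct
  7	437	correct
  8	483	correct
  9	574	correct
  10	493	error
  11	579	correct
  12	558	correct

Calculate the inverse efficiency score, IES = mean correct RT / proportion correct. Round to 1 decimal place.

606.1 ms

Correct trials (n=10): 612, 418, 491, 506, 393, 437, 483, 574, 579, 558
Mean correct RT = 5051/10 = 505.1000 ms
Proportion correct = 10/12
IES = 505.1000 / (10/12) = 606.120 ms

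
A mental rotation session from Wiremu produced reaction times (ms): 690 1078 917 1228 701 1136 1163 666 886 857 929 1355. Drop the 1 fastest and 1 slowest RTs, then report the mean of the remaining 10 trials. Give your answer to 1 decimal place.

Sorted: 666, 690, 701, 857, 886, 917, 929, 1078, 1136, 1163, 1228, 1355
Drop lowest 1 (666) and highest 1 (1355)
Remaining (n=10): Σ = 9585, mean = 9585/10 = 958.500

958.5 ms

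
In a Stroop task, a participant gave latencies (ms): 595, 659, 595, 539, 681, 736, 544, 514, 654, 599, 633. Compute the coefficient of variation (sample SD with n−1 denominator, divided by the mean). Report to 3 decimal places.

0.109

n = 11, Σ = 6749, M = 613.5455
Σ(x−M)² = 44828.727; s = √(44828.727/10) = 66.9543
CV = 66.9543 / 613.5455 = 0.10913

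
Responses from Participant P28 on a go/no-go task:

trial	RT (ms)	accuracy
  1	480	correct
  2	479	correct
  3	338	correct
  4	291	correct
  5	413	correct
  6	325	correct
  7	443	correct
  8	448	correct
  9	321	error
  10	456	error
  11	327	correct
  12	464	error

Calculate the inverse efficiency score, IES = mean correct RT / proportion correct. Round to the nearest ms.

525 ms

Correct trials (n=9): 480, 479, 338, 291, 413, 325, 443, 448, 327
Mean correct RT = 3544/9 = 393.7778 ms
Proportion correct = 9/12
IES = 393.7778 / (9/12) = 525.037 ms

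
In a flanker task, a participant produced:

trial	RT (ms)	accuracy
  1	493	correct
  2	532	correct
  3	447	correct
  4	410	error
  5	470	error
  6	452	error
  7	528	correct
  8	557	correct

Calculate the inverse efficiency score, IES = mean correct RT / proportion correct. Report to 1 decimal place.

818.2 ms

Correct trials (n=5): 493, 532, 447, 528, 557
Mean correct RT = 2557/5 = 511.4000 ms
Proportion correct = 5/8
IES = 511.4000 / (5/8) = 818.240 ms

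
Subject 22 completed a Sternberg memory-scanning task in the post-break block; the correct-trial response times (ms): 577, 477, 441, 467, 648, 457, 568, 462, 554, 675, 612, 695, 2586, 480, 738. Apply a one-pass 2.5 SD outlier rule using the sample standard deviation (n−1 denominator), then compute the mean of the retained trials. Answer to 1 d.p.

560.8 ms

n = 15, ΣRT = 10437, M = 695.800
Σ(x−M)² = 3958334.40; s = √(3958334.40/14) = 531.731
Cutoffs: 695.800 ± 2.5·531.731 → [-633.5, 2025.1]
Outside: 2586 → excluded.
Retained (n=14): Σ = 7851, mean = 7851/14 = 560.786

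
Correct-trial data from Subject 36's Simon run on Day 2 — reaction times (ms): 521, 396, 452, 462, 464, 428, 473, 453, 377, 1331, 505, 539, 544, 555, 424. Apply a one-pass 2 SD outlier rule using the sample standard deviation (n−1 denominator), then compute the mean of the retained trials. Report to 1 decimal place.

470.9 ms

n = 15, ΣRT = 7924, M = 528.267
Σ(x−M)² = 730410.93; s = √(730410.93/14) = 228.412
Cutoffs: 528.267 ± 2·228.412 → [71.4, 985.1]
Outside: 1331 → excluded.
Retained (n=14): Σ = 6593, mean = 6593/14 = 470.929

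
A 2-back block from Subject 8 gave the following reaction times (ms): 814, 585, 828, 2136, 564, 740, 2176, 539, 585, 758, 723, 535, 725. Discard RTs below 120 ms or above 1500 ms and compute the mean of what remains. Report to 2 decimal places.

Excluded: 2136, 2176
Retained (n=11): Σ = 7396
Mean = 7396/11 = 672.3636

672.36 ms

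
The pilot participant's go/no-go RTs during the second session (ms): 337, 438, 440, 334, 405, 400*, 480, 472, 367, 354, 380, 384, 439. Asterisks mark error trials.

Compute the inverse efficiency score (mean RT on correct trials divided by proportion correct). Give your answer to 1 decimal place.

436.0 ms

Correct trials (n=12): 337, 438, 440, 334, 405, 480, 472, 367, 354, 380, 384, 439
Mean correct RT = 4830/12 = 402.5000 ms
Proportion correct = 12/13
IES = 402.5000 / (12/13) = 436.042 ms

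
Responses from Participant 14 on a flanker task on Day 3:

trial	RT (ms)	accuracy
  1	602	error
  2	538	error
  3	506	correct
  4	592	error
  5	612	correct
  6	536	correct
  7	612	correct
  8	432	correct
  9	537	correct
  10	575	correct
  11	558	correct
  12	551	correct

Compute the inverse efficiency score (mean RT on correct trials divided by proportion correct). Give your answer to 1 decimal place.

728.7 ms

Correct trials (n=9): 506, 612, 536, 612, 432, 537, 575, 558, 551
Mean correct RT = 4919/9 = 546.5556 ms
Proportion correct = 9/12
IES = 546.5556 / (9/12) = 728.741 ms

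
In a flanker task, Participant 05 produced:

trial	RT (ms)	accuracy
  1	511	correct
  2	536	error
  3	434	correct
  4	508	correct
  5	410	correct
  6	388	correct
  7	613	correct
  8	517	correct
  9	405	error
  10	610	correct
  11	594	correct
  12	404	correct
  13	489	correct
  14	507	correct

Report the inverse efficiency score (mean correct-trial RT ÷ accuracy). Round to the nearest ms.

582 ms

Correct trials (n=12): 511, 434, 508, 410, 388, 613, 517, 610, 594, 404, 489, 507
Mean correct RT = 5985/12 = 498.7500 ms
Proportion correct = 12/14
IES = 498.7500 / (12/14) = 581.875 ms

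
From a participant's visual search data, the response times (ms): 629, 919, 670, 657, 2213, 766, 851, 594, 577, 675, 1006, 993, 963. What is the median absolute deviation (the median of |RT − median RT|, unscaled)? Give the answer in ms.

153 ms

Sorted: 577, 594, 629, 657, 670, 675, 766, 851, 919, 963, 993, 1006, 2213 → median = 766
|x − 766|: 137, 153, 96, 109, 1447, 0, 85, 172, 189, 91, 240, 227, 197
Sorted deviations: 0, 85, 91, 96, 109, 137, 153, 172, 189, 197, 227, 240, 1447 → MAD = 153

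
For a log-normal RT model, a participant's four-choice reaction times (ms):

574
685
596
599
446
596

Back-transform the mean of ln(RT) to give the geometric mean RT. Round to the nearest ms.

578 ms

ln(RT): 6.3526, 6.5294, 6.3902, 6.3953, 6.1003, 6.3902
Mean ln(RT) = 38.1581/6 = 6.35969
Geometric mean = exp(6.35969) = 578.06 ms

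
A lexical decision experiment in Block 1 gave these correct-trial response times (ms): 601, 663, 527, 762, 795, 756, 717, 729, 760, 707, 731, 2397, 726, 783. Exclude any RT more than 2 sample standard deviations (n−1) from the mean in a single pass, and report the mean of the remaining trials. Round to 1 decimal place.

712.1 ms

n = 14, ΣRT = 11654, M = 832.429
Σ(x−M)² = 2704695.43; s = √(2704695.43/13) = 456.129
Cutoffs: 832.429 ± 2·456.129 → [-79.8, 1744.7]
Outside: 2397 → excluded.
Retained (n=13): Σ = 9257, mean = 9257/13 = 712.077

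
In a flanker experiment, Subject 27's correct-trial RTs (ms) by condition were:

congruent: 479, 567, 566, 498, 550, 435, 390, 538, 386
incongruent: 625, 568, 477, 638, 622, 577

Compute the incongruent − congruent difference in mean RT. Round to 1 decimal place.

94.6 ms

M(congruent) = 4409/9 = 489.889
M(incongruent) = 3507/6 = 584.500
Difference = 584.500 − 489.889 = 94.611 ms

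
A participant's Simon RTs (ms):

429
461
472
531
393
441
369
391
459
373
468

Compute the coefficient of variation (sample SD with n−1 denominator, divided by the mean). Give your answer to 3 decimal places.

n = 11, Σ = 4787, M = 435.1818
Σ(x−M)² = 24897.636; s = √(24897.636/10) = 49.8975
CV = 49.8975 / 435.1818 = 0.11466

0.115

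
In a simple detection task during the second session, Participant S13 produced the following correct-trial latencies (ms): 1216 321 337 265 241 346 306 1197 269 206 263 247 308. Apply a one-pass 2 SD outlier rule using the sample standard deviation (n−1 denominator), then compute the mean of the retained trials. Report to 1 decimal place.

282.6 ms

n = 13, ΣRT = 5522, M = 424.769
Σ(x−M)² = 1463996.31; s = √(1463996.31/12) = 349.285
Cutoffs: 424.769 ± 2·349.285 → [-273.8, 1123.3]
Outside: 1197, 1216 → excluded.
Retained (n=11): Σ = 3109, mean = 3109/11 = 282.636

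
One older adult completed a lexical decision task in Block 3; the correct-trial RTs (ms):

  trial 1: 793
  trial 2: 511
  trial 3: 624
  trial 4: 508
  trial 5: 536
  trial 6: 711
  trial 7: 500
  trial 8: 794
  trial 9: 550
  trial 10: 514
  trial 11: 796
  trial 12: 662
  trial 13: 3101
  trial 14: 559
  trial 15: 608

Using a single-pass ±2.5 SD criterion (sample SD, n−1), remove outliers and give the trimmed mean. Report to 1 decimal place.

619.0 ms

n = 15, ΣRT = 11767, M = 784.467
Σ(x−M)² = 5916745.73; s = √(5916745.73/14) = 650.096
Cutoffs: 784.467 ± 2.5·650.096 → [-840.8, 2409.7]
Outside: 3101 → excluded.
Retained (n=14): Σ = 8666, mean = 8666/14 = 619.000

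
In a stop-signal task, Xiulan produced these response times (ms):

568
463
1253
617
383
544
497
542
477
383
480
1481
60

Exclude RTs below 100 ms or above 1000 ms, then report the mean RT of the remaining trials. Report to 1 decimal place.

Excluded: 60, 1253, 1481
Retained (n=10): Σ = 4954
Mean = 4954/10 = 495.4000

495.4 ms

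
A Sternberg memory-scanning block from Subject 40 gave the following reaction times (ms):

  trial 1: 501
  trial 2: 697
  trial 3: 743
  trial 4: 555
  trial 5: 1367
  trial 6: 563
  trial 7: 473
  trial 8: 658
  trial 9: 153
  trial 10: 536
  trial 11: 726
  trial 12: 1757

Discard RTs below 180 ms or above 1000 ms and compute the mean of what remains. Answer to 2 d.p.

605.78 ms

Excluded: 153, 1367, 1757
Retained (n=9): Σ = 5452
Mean = 5452/9 = 605.7778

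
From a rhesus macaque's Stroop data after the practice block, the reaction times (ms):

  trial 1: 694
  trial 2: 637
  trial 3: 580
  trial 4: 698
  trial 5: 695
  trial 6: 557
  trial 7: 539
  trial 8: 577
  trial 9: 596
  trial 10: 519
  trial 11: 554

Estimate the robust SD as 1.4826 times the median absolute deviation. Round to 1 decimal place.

Sorted: 519, 539, 554, 557, 577, 580, 596, 637, 694, 695, 698 → median = 580
|x − 580| sorted: 0, 3, 16, 23, 26, 41, 57, 61, 114, 115, 118 → MAD = 41
Robust SD ≈ 1.4826 × 41 = 60.787

60.8 ms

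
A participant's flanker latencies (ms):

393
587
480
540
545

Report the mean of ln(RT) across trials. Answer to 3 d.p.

6.223

ln(RT): 5.9738, 6.3750, 6.1738, 6.2916, 6.3008
Σ ln(RT) = 31.1150
Mean = 31.1150/5 = 6.22300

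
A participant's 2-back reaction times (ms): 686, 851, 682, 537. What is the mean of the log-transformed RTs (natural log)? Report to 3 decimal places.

6.522

ln(RT): 6.5309, 6.7464, 6.5250, 6.2860
Σ ln(RT) = 26.0883
Mean = 26.0883/4 = 6.52208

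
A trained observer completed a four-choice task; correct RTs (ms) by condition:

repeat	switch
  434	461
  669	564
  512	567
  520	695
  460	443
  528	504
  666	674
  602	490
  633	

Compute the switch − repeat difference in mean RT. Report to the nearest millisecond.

-8 ms

M(repeat) = 5024/9 = 558.222
M(switch) = 4398/8 = 549.750
Difference = 549.750 − 558.222 = -8.472 ms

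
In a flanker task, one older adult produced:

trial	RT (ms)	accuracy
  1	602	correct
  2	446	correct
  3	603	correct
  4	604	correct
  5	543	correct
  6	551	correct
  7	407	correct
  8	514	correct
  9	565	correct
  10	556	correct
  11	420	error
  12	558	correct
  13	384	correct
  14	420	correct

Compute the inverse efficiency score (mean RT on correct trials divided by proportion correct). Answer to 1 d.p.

Correct trials (n=13): 602, 446, 603, 604, 543, 551, 407, 514, 565, 556, 558, 384, 420
Mean correct RT = 6753/13 = 519.4615 ms
Proportion correct = 13/14
IES = 519.4615 / (13/14) = 559.420 ms

559.4 ms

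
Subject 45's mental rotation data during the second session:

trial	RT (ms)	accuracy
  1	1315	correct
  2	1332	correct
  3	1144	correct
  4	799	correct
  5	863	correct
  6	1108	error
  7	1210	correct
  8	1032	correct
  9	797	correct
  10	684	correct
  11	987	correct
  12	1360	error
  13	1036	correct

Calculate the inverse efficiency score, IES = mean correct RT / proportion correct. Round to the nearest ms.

Correct trials (n=11): 1315, 1332, 1144, 799, 863, 1210, 1032, 797, 684, 987, 1036
Mean correct RT = 11199/11 = 1018.0909 ms
Proportion correct = 11/13
IES = 1018.0909 / (11/13) = 1203.198 ms

1203 ms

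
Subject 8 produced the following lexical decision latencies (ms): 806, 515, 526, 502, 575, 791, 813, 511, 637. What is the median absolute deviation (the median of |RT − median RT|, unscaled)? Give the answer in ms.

Sorted: 502, 511, 515, 526, 575, 637, 791, 806, 813 → median = 575
|x − 575|: 231, 60, 49, 73, 0, 216, 238, 64, 62
Sorted deviations: 0, 49, 60, 62, 64, 73, 216, 231, 238 → MAD = 64

64 ms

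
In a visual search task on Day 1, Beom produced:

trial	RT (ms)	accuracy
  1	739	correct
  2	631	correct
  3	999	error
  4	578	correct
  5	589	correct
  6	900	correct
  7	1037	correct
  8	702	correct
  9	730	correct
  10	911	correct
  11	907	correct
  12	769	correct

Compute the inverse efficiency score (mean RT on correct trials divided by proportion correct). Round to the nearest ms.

Correct trials (n=11): 739, 631, 578, 589, 900, 1037, 702, 730, 911, 907, 769
Mean correct RT = 8493/11 = 772.0909 ms
Proportion correct = 11/12
IES = 772.0909 / (11/12) = 842.281 ms

842 ms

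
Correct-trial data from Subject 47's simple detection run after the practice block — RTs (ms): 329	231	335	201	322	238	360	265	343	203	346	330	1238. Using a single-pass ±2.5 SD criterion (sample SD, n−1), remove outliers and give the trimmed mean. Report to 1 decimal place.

n = 13, ΣRT = 4741, M = 364.692
Σ(x−M)² = 865492.77; s = √(865492.77/12) = 268.560
Cutoffs: 364.692 ± 2.5·268.560 → [-306.7, 1036.1]
Outside: 1238 → excluded.
Retained (n=12): Σ = 3503, mean = 3503/12 = 291.917

291.9 ms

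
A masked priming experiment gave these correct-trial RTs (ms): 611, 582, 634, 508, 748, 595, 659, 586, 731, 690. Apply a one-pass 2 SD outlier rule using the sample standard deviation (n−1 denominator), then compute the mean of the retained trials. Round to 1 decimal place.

634.4 ms

n = 10, ΣRT = 6344, M = 634.400
Σ(x−M)² = 49098.40; s = √(49098.40/9) = 73.861
Cutoffs: 634.400 ± 2·73.861 → [486.7, 782.1]
No RTs fall outside the cutoffs; all 10 retained. Mean = 6344/10 = 634.400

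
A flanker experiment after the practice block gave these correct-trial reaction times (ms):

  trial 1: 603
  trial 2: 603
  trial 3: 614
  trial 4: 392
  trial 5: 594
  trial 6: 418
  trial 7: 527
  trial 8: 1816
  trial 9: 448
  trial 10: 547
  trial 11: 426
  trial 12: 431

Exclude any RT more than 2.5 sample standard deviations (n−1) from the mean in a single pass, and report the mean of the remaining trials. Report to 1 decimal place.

509.4 ms

n = 12, ΣRT = 7419, M = 618.250
Σ(x−M)² = 1641376.25; s = √(1641376.25/11) = 386.285
Cutoffs: 618.250 ± 2.5·386.285 → [-347.5, 1584.0]
Outside: 1816 → excluded.
Retained (n=11): Σ = 5603, mean = 5603/11 = 509.364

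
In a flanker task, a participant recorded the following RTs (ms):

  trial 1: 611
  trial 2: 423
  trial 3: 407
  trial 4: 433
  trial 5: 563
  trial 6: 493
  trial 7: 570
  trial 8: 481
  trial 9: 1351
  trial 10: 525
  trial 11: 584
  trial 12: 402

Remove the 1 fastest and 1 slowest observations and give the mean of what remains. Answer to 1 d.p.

509.0 ms

Sorted: 402, 407, 423, 433, 481, 493, 525, 563, 570, 584, 611, 1351
Drop lowest 1 (402) and highest 1 (1351)
Remaining (n=10): Σ = 5090, mean = 5090/10 = 509.000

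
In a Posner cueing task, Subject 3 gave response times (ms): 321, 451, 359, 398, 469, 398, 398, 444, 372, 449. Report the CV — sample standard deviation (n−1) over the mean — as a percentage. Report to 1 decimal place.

n = 10, Σ = 4059, M = 405.9000
Σ(x−M)² = 20068.900; s = √(20068.900/9) = 47.2216
CV = 47.2216 / 405.9000 = 0.11634 = 11.634%

11.6%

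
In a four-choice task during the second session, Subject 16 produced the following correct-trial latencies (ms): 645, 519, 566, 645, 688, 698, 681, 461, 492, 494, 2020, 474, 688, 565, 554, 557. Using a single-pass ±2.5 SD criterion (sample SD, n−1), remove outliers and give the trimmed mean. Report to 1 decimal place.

581.8 ms

n = 16, ΣRT = 10747, M = 671.688
Σ(x−M)² = 2040881.44; s = √(2040881.44/15) = 368.861
Cutoffs: 671.688 ± 2.5·368.861 → [-250.5, 1593.8]
Outside: 2020 → excluded.
Retained (n=15): Σ = 8727, mean = 8727/15 = 581.800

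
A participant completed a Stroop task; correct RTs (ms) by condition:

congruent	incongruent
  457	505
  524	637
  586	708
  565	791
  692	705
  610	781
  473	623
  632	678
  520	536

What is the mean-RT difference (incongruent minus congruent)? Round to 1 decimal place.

M(congruent) = 5059/9 = 562.111
M(incongruent) = 5964/9 = 662.667
Difference = 662.667 − 562.111 = 100.556 ms

100.6 ms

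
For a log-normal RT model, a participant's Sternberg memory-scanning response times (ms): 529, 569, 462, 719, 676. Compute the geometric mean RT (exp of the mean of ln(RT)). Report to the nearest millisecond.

ln(RT): 6.2710, 6.3439, 6.1356, 6.5779, 6.5162
Mean ln(RT) = 31.8445/5 = 6.36890
Geometric mean = exp(6.36890) = 583.41 ms

583 ms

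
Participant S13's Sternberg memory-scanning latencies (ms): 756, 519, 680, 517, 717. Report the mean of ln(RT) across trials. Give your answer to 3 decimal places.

ln(RT): 6.6280, 6.2519, 6.5221, 6.2480, 6.5751
Σ ln(RT) = 32.2252
Mean = 32.2252/5 = 6.44503

6.445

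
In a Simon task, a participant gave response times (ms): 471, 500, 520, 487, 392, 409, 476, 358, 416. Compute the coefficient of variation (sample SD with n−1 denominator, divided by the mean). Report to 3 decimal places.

0.124

n = 9, Σ = 4029, M = 447.6667
Σ(x−M)² = 24502.000; s = √(24502.000/8) = 55.3421
CV = 55.3421 / 447.6667 = 0.12362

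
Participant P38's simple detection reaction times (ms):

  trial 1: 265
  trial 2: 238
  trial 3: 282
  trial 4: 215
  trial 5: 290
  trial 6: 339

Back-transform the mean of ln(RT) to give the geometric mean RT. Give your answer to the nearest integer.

ln(RT): 5.5797, 5.4723, 5.6419, 5.3706, 5.6699, 5.8260
Mean ln(RT) = 33.5604/6 = 5.59340
Geometric mean = exp(5.59340) = 268.65 ms

269 ms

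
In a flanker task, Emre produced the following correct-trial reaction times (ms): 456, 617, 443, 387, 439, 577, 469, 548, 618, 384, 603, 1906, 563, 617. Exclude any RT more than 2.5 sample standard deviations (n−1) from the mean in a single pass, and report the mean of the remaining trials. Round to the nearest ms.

n = 14, ΣRT = 8627, M = 616.214
Σ(x−M)² = 1887960.36; s = √(1887960.36/13) = 381.088
Cutoffs: 616.214 ± 2.5·381.088 → [-336.5, 1568.9]
Outside: 1906 → excluded.
Retained (n=13): Σ = 6721, mean = 6721/13 = 517.000

517 ms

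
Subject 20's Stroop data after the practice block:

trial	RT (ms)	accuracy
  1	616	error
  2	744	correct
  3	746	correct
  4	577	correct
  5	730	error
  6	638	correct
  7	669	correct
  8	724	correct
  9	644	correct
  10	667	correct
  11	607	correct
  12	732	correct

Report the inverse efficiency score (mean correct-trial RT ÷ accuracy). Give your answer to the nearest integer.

810 ms

Correct trials (n=10): 744, 746, 577, 638, 669, 724, 644, 667, 607, 732
Mean correct RT = 6748/10 = 674.8000 ms
Proportion correct = 10/12
IES = 674.8000 / (10/12) = 809.760 ms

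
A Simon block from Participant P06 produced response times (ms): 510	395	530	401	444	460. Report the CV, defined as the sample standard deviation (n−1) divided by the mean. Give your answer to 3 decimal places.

0.121

n = 6, Σ = 2740, M = 456.6667
Σ(x−M)² = 15295.333; s = √(15295.333/5) = 55.3088
CV = 55.3088 / 456.6667 = 0.12111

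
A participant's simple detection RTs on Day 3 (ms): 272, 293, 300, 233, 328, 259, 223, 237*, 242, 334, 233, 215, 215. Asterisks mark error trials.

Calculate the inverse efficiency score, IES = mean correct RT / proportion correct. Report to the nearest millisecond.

284 ms

Correct trials (n=12): 272, 293, 300, 233, 328, 259, 223, 242, 334, 233, 215, 215
Mean correct RT = 3147/12 = 262.2500 ms
Proportion correct = 12/13
IES = 262.2500 / (12/13) = 284.104 ms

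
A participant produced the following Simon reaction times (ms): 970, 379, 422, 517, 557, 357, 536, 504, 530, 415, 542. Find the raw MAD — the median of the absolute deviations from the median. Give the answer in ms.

Sorted: 357, 379, 415, 422, 504, 517, 530, 536, 542, 557, 970 → median = 517
|x − 517|: 453, 138, 95, 0, 40, 160, 19, 13, 13, 102, 25
Sorted deviations: 0, 13, 13, 19, 25, 40, 95, 102, 138, 160, 453 → MAD = 40

40 ms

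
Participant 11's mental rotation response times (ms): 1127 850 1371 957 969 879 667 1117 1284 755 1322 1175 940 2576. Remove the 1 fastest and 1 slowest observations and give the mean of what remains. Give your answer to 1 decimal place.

1062.2 ms

Sorted: 667, 755, 850, 879, 940, 957, 969, 1117, 1127, 1175, 1284, 1322, 1371, 2576
Drop lowest 1 (667) and highest 1 (2576)
Remaining (n=12): Σ = 12746, mean = 12746/12 = 1062.167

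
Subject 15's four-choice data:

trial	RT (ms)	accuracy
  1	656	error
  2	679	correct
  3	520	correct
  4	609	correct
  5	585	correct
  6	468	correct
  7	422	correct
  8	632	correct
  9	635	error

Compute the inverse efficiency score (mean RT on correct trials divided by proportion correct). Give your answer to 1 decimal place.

Correct trials (n=7): 679, 520, 609, 585, 468, 422, 632
Mean correct RT = 3915/7 = 559.2857 ms
Proportion correct = 7/9
IES = 559.2857 / (7/9) = 719.082 ms

719.1 ms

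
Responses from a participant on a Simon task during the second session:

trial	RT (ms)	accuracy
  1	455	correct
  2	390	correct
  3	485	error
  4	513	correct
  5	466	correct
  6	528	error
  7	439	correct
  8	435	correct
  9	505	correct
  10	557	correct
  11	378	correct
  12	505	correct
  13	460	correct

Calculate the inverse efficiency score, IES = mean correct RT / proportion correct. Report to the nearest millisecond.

548 ms

Correct trials (n=11): 455, 390, 513, 466, 439, 435, 505, 557, 378, 505, 460
Mean correct RT = 5103/11 = 463.9091 ms
Proportion correct = 11/13
IES = 463.9091 / (11/13) = 548.256 ms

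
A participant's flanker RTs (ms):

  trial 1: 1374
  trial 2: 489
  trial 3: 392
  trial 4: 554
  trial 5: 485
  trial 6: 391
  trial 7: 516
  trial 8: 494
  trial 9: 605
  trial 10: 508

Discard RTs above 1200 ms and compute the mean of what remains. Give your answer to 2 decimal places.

Excluded: 1374
Retained (n=9): Σ = 4434
Mean = 4434/9 = 492.6667

492.67 ms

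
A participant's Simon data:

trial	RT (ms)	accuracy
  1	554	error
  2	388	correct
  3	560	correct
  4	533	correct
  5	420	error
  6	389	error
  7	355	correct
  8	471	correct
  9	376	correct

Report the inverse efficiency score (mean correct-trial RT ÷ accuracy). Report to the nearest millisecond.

671 ms

Correct trials (n=6): 388, 560, 533, 355, 471, 376
Mean correct RT = 2683/6 = 447.1667 ms
Proportion correct = 6/9
IES = 447.1667 / (6/9) = 670.750 ms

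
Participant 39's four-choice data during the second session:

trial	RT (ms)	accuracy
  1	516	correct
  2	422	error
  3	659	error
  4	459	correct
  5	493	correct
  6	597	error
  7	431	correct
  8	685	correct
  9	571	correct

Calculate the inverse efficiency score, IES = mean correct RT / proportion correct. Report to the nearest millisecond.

Correct trials (n=6): 516, 459, 493, 431, 685, 571
Mean correct RT = 3155/6 = 525.8333 ms
Proportion correct = 6/9
IES = 525.8333 / (6/9) = 788.750 ms

789 ms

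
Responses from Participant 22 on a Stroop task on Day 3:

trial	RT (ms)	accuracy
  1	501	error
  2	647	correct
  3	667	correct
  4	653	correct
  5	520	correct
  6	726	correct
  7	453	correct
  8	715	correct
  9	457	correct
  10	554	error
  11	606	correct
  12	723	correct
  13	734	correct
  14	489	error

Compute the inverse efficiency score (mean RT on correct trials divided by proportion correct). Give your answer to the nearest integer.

798 ms

Correct trials (n=11): 647, 667, 653, 520, 726, 453, 715, 457, 606, 723, 734
Mean correct RT = 6901/11 = 627.3636 ms
Proportion correct = 11/14
IES = 627.3636 / (11/14) = 798.463 ms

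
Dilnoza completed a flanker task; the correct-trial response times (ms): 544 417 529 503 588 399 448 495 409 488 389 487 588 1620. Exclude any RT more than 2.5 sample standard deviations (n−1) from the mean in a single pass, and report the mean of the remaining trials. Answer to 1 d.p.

483.4 ms

n = 14, ΣRT = 7904, M = 564.571
Σ(x−M)² = 1255035.43; s = √(1255035.43/13) = 310.711
Cutoffs: 564.571 ± 2.5·310.711 → [-212.2, 1341.3]
Outside: 1620 → excluded.
Retained (n=13): Σ = 6284, mean = 6284/13 = 483.385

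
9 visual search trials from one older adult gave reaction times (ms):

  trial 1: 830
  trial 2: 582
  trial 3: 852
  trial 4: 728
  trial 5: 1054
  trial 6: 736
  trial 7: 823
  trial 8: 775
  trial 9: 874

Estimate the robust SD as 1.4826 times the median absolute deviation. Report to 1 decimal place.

Sorted: 582, 728, 736, 775, 823, 830, 852, 874, 1054 → median = 823
|x − 823| sorted: 0, 7, 29, 48, 51, 87, 95, 231, 241 → MAD = 51
Robust SD ≈ 1.4826 × 51 = 75.613

75.6 ms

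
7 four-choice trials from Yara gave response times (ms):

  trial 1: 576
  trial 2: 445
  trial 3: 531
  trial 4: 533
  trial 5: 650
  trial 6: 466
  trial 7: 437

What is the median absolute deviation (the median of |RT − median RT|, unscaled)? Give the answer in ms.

65 ms

Sorted: 437, 445, 466, 531, 533, 576, 650 → median = 531
|x − 531|: 45, 86, 0, 2, 119, 65, 94
Sorted deviations: 0, 2, 45, 65, 86, 94, 119 → MAD = 65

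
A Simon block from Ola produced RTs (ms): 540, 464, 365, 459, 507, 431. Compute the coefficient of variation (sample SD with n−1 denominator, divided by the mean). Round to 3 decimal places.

n = 6, Σ = 2766, M = 461.0000
Σ(x−M)² = 18486.000; s = √(18486.000/5) = 60.8046
CV = 60.8046 / 461.0000 = 0.13190

0.132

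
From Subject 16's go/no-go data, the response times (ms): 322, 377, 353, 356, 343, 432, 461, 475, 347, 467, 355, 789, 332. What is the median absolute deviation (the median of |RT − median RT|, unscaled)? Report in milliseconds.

Sorted: 322, 332, 343, 347, 353, 355, 356, 377, 432, 461, 467, 475, 789 → median = 356
|x − 356|: 34, 21, 3, 0, 13, 76, 105, 119, 9, 111, 1, 433, 24
Sorted deviations: 0, 1, 3, 9, 13, 21, 24, 34, 76, 105, 111, 119, 433 → MAD = 24

24 ms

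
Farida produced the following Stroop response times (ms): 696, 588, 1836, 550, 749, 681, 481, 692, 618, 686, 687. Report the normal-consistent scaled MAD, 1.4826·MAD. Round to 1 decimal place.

Sorted: 481, 550, 588, 618, 681, 686, 687, 692, 696, 749, 1836 → median = 686
|x − 686| sorted: 0, 1, 5, 6, 10, 63, 68, 98, 136, 205, 1150 → MAD = 63
Robust SD ≈ 1.4826 × 63 = 93.404

93.4 ms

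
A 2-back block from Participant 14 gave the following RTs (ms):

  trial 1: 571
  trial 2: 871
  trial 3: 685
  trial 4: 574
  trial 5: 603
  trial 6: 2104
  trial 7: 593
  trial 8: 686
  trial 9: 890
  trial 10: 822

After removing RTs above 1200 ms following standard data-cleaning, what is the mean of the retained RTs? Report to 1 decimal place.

Excluded: 2104
Retained (n=9): Σ = 6295
Mean = 6295/9 = 699.4444

699.4 ms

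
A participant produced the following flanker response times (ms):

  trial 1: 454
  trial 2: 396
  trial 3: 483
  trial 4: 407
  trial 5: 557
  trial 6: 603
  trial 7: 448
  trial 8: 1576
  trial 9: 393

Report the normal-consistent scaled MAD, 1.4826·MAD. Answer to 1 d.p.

86.0 ms

Sorted: 393, 396, 407, 448, 454, 483, 557, 603, 1576 → median = 454
|x − 454| sorted: 0, 6, 29, 47, 58, 61, 103, 149, 1122 → MAD = 58
Robust SD ≈ 1.4826 × 58 = 85.991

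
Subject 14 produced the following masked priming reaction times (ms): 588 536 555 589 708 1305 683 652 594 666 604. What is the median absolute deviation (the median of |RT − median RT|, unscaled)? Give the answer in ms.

49 ms

Sorted: 536, 555, 588, 589, 594, 604, 652, 666, 683, 708, 1305 → median = 604
|x − 604|: 16, 68, 49, 15, 104, 701, 79, 48, 10, 62, 0
Sorted deviations: 0, 10, 15, 16, 48, 49, 62, 68, 79, 104, 701 → MAD = 49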